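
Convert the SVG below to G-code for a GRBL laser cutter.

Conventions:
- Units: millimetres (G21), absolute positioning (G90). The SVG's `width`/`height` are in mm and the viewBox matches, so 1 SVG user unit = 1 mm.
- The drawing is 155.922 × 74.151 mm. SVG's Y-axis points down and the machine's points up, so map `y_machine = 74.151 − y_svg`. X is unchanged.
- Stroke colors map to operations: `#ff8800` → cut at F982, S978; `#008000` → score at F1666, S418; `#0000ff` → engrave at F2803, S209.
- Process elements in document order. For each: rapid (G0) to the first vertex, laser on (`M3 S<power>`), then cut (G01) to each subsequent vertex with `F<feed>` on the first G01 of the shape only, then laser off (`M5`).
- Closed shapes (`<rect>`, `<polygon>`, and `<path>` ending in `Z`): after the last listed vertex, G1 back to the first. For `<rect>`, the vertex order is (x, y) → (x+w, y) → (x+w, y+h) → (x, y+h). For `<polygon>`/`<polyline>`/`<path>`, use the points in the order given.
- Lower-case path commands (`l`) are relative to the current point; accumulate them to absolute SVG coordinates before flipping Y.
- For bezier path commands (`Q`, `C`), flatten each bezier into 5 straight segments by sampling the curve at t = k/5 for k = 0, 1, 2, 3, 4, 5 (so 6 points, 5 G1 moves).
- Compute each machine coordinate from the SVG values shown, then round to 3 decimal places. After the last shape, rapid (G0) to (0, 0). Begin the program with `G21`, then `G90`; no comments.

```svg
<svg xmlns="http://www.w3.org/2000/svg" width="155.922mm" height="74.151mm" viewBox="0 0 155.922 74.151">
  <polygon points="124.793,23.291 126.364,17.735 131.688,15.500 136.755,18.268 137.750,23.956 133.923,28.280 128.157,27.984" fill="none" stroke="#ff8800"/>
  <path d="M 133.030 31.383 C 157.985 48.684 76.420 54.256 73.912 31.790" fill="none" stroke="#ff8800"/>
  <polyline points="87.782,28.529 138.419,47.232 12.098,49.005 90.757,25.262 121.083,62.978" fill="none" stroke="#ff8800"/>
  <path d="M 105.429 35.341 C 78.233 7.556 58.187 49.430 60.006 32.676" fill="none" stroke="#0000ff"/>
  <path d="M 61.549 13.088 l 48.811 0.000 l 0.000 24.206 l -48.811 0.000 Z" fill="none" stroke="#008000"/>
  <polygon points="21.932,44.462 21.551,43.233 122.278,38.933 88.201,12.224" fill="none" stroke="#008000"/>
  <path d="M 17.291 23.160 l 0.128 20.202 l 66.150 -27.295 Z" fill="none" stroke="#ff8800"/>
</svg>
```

1 u = 1 mm; y_m = 74.151 − y.

[1] `<polygon>` regular polygon, #ff8800→cut S978 F982: (124.793,50.860) → (126.364,56.416) → (131.688,58.651) → (136.755,55.883) → (137.750,50.195) → (133.923,45.871) → (128.157,46.167) → (124.793,50.860) (closed)

[2] `<path>` cubic bezier, #ff8800→cut S978 F982: (133.030,42.768) → (136.705,33.925) → (123.723,28.680) → (102.992,27.816) → (83.419,32.115) → (73.912,42.361)

[3] `<polyline>` open polyline, #ff8800→cut S978 F982: (87.782,45.622) → (138.419,26.919) → (12.098,25.146) → (90.757,48.889) → (121.083,11.173)

[4] `<path>` cubic bezier, #0000ff→engrave S209 F2803: (105.429,38.810) → (90.087,48.148) → (77.168,46.926) → (67.377,41.301) → (61.421,37.432) → (60.006,41.475)

[5] `<path>` rectangle, #008000→score S418 F1666: (61.549,61.063) → (110.360,61.063) → (110.360,36.857) → (61.549,36.857) → (61.549,61.063) (closed)

[6] `<polygon>` closed polygon, #008000→score S418 F1666: (21.932,29.689) → (21.551,30.918) → (122.278,35.218) → (88.201,61.927) → (21.932,29.689) (closed)

[7] `<path>` closed polygon, #ff8800→cut S978 F982: (17.291,50.991) → (17.419,30.789) → (83.569,58.084) → (17.291,50.991) (closed)

G21
G90
G0 X124.793 Y50.860
M3 S978
G01 X126.364 Y56.416 F982
G01 X131.688 Y58.651
G01 X136.755 Y55.883
G01 X137.750 Y50.195
G01 X133.923 Y45.871
G01 X128.157 Y46.167
G01 X124.793 Y50.860
M5
G0 X133.030 Y42.768
M3 S978
G01 X136.705 Y33.925 F982
G01 X123.723 Y28.680
G01 X102.992 Y27.816
G01 X83.419 Y32.115
G01 X73.912 Y42.361
M5
G0 X87.782 Y45.622
M3 S978
G01 X138.419 Y26.919 F982
G01 X12.098 Y25.146
G01 X90.757 Y48.889
G01 X121.083 Y11.173
M5
G0 X105.429 Y38.810
M3 S209
G01 X90.087 Y48.148 F2803
G01 X77.168 Y46.926
G01 X67.377 Y41.301
G01 X61.421 Y37.432
G01 X60.006 Y41.475
M5
G0 X61.549 Y61.063
M3 S418
G01 X110.360 Y61.063 F1666
G01 X110.360 Y36.857
G01 X61.549 Y36.857
G01 X61.549 Y61.063
M5
G0 X21.932 Y29.689
M3 S418
G01 X21.551 Y30.918 F1666
G01 X122.278 Y35.218
G01 X88.201 Y61.927
G01 X21.932 Y29.689
M5
G0 X17.291 Y50.991
M3 S978
G01 X17.419 Y30.789 F982
G01 X83.569 Y58.084
G01 X17.291 Y50.991
M5
G0 X0.000 Y0.000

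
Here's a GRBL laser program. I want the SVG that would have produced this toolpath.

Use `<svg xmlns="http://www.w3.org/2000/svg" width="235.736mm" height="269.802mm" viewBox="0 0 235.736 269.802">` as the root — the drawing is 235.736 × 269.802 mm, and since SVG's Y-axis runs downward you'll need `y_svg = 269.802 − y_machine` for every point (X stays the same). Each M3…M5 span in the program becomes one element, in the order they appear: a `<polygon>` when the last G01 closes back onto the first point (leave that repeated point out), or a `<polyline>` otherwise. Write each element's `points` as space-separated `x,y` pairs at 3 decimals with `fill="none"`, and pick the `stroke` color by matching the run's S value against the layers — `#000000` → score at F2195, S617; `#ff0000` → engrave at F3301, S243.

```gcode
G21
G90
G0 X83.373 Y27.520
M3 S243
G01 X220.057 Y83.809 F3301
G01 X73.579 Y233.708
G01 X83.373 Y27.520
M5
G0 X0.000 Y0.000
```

<svg xmlns="http://www.w3.org/2000/svg" width="235.736mm" height="269.802mm" viewBox="0 0 235.736 269.802">
  <polygon points="83.373,242.282 220.057,185.993 73.579,36.094" fill="none" stroke="#ff0000"/>
</svg>

y_svg = 269.802 − y_m. Every run uses S243, so all elements get stroke `#ff0000` (engrave).

[1] closed run; points: 83.373,242.282 220.057,185.993 73.579,36.094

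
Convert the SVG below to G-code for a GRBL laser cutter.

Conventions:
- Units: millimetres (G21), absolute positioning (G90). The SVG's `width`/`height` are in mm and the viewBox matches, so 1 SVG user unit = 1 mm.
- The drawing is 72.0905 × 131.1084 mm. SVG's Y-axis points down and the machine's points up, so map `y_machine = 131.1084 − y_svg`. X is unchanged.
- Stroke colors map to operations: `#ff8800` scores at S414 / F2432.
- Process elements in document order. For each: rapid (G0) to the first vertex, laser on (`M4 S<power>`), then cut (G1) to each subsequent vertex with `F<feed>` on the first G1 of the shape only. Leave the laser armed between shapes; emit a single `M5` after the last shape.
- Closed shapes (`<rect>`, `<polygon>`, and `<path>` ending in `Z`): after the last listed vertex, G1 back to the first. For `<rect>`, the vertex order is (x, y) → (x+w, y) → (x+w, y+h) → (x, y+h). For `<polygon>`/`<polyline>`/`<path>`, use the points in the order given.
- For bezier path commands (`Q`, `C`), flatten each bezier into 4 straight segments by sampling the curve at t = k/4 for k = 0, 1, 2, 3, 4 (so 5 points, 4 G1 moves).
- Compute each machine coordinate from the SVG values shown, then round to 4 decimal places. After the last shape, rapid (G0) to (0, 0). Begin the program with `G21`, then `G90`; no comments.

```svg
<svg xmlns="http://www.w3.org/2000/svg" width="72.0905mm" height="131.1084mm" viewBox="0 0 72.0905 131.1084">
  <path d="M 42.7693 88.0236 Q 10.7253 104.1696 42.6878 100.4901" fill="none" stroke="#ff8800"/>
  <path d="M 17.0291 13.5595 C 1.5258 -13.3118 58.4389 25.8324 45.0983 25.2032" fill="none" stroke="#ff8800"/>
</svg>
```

G21
G90
G0 X42.7693 Y43.0848
M4 S414
G1 X30.7477 Y36.2509 F2432
G1 X26.7269 Y31.8952
G1 X30.7070 Y30.0176
G1 X42.6878 Y30.6183
G0 X17.0291 Y117.5489
M4 S414
G1 X16.7505 Y126.9774 F2432
G1 X30.2527 Y121.5678
G1 X44.1604 Y111.2379
G1 X45.0983 Y105.9052
M5
G0 X0.0000 Y0.0000

viewBox `0 0 72.0905 131.1084` with mm width/height → 1 unit = 1 mm. Flip: y_m = 131.1084 − y_svg.

**Shape 1** — `<path>` quadratic bezier, stroke `#ff8800` → score (S414, F2432). Control points (SVG): P0=(42.7693,88.0236), P1=(10.7253,104.1696), P2=(42.6878,100.4901); sampled at t=k/4. Machine vertices: (42.7693,43.0848) → (30.7477,36.2509) → (26.7269,31.8952) → (30.7070,30.0176) → (42.6878,30.6183). Open path.

**Shape 2** — `<path>` cubic bezier, stroke `#ff8800` → score (S414, F2432). Control points (SVG): P0=(17.0291,13.5595), P1=(1.5258,-13.3118), P2=(58.4389,25.8324), P3=(45.0983,25.2032); sampled at t=k/4. Machine vertices: (17.0291,117.5489) → (16.7505,126.9774) → (30.2527,121.5678) → (44.1604,111.2379) → (45.0983,105.9052). Open path.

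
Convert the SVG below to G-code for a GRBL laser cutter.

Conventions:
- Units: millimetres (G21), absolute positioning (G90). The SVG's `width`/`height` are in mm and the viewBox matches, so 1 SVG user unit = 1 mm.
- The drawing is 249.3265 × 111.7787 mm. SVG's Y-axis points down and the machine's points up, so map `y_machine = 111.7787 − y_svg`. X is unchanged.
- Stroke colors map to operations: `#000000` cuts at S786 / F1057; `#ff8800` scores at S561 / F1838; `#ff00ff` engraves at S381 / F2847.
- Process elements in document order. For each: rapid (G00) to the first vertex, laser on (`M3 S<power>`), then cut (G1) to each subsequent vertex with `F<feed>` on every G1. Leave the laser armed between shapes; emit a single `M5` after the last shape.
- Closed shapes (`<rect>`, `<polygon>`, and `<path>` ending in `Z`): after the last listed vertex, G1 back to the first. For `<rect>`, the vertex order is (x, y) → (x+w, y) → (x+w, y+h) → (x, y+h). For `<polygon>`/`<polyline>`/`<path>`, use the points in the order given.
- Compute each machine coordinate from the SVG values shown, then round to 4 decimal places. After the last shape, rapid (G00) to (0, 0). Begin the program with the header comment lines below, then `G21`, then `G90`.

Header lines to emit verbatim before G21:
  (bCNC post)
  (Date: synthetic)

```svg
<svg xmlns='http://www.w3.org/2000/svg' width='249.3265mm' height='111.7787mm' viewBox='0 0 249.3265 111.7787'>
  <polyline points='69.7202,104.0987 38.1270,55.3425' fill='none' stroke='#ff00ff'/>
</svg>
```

(bCNC post)
(Date: synthetic)
G21
G90
G00 X69.7202 Y7.6800
M3 S381
G1 X38.1270 Y56.4362 F2847
M5
G00 X0.0000 Y0.0000

viewBox `0 0 249.3265 111.7787` with mm width/height → 1 unit = 1 mm. Flip: y_m = 111.7787 − y_svg.

**Shape 1** — `<polyline>` line segment, stroke `#ff00ff` → engrave (S381, F2847). Machine vertices: (69.7202,7.6800) → (38.1270,56.4362). Open path.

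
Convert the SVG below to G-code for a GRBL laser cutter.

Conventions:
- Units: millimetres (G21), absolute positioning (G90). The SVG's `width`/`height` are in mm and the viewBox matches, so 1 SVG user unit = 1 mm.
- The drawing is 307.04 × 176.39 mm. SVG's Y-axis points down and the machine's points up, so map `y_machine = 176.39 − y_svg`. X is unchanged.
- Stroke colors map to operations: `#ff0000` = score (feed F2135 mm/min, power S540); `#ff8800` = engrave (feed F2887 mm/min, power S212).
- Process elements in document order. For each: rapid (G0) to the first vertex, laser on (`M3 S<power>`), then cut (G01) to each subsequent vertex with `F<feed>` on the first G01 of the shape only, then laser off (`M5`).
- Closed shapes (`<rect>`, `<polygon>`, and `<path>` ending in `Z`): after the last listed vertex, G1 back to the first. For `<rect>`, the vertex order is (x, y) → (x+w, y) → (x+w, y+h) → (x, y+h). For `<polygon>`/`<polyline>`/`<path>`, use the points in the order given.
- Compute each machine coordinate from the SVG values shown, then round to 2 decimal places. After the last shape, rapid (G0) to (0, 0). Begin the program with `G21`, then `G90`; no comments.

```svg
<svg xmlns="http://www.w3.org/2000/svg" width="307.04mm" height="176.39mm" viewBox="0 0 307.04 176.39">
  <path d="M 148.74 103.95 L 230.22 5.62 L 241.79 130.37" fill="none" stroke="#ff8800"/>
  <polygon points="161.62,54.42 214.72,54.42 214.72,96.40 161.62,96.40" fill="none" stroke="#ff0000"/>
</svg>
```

viewBox `0 0 307.04 176.39` with mm width/height → 1 unit = 1 mm. Flip: y_m = 176.39 − y_svg.

**Shape 1** — `<path>` open polyline, stroke `#ff8800` → engrave (S212, F2887). Machine vertices: (148.74,72.44) → (230.22,170.77) → (241.79,46.02). Open path.

**Shape 2** — `<polygon>` rectangle, stroke `#ff0000` → score (S540, F2135). Machine vertices: (161.62,121.97) → (214.72,121.97) → (214.72,79.99) → (161.62,79.99) → (161.62,121.97). Closed: final G1 returns to the first vertex.

G21
G90
G0 X148.74 Y72.44
M3 S212
G01 X230.22 Y170.77 F2887
G01 X241.79 Y46.02
M5
G0 X161.62 Y121.97
M3 S540
G01 X214.72 Y121.97 F2135
G01 X214.72 Y79.99
G01 X161.62 Y79.99
G01 X161.62 Y121.97
M5
G0 X0.00 Y0.00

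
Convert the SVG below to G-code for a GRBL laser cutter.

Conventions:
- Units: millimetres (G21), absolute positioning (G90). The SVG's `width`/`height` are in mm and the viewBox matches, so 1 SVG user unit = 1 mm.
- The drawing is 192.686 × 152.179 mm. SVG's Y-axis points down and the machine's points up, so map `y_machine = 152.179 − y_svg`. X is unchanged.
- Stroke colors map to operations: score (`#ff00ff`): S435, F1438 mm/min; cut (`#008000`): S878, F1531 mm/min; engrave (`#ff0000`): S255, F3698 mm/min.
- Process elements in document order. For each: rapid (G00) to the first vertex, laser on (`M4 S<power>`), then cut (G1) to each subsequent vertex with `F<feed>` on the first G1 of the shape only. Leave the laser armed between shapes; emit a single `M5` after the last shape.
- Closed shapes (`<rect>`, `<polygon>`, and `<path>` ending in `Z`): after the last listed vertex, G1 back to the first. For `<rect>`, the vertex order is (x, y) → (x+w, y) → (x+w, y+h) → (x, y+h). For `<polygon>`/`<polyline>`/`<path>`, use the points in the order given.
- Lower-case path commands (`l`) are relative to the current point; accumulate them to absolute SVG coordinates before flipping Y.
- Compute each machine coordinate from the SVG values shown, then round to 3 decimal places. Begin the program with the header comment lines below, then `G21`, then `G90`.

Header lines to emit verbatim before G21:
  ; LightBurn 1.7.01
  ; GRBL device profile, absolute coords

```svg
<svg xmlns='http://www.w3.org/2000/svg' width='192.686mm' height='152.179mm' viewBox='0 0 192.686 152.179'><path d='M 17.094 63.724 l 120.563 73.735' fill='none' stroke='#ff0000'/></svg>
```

1 u = 1 mm; y_m = 152.179 − y.

[1] `<path>` line segment, #ff0000→engrave S255 F3698: (17.094,88.455) → (137.657,14.720)

; LightBurn 1.7.01
; GRBL device profile, absolute coords
G21
G90
G00 X17.094 Y88.455
M4 S255
G1 X137.657 Y14.720 F3698
M5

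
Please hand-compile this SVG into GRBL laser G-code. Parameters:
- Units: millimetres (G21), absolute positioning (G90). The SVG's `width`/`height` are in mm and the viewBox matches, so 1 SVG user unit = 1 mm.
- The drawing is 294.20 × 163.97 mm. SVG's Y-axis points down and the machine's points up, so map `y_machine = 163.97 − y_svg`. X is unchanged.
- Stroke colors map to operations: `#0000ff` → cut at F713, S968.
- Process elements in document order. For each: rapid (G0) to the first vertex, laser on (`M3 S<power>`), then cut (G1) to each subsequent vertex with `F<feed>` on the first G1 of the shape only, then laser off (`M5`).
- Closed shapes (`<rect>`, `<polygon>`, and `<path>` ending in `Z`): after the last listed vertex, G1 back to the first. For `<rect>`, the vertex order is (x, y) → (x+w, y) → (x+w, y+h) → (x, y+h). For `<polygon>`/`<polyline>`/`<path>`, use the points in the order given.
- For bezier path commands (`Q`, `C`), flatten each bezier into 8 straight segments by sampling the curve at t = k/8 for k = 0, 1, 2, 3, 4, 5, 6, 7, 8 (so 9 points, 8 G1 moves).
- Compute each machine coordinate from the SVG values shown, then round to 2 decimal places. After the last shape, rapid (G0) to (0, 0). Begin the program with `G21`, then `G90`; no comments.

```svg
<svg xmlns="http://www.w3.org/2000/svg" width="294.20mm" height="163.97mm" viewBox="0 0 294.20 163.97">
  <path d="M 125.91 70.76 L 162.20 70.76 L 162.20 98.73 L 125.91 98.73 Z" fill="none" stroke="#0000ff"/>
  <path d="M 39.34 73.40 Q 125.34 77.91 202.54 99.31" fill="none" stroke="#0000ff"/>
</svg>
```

1 u = 1 mm; y_m = 163.97 − y.

[1] `<path>` rectangle, #0000ff→cut S968 F713: (125.91,93.21) → (162.20,93.21) → (162.20,65.24) → (125.91,65.24) → (125.91,93.21) (closed)

[2] `<path>` quadratic bezier, #0000ff→cut S968 F713: (39.34,90.57) → (60.70,89.18) → (81.79,87.26) → (102.60,84.81) → (123.14,81.84) → (143.40,78.33) → (163.39,74.30) → (183.10,69.75) → (202.54,64.66)

G21
G90
G0 X125.91 Y93.21
M3 S968
G1 X162.20 Y93.21 F713
G1 X162.20 Y65.24
G1 X125.91 Y65.24
G1 X125.91 Y93.21
M5
G0 X39.34 Y90.57
M3 S968
G1 X60.70 Y89.18 F713
G1 X81.79 Y87.26
G1 X102.60 Y84.81
G1 X123.14 Y81.84
G1 X143.40 Y78.33
G1 X163.39 Y74.30
G1 X183.10 Y69.75
G1 X202.54 Y64.66
M5
G0 X0.00 Y0.00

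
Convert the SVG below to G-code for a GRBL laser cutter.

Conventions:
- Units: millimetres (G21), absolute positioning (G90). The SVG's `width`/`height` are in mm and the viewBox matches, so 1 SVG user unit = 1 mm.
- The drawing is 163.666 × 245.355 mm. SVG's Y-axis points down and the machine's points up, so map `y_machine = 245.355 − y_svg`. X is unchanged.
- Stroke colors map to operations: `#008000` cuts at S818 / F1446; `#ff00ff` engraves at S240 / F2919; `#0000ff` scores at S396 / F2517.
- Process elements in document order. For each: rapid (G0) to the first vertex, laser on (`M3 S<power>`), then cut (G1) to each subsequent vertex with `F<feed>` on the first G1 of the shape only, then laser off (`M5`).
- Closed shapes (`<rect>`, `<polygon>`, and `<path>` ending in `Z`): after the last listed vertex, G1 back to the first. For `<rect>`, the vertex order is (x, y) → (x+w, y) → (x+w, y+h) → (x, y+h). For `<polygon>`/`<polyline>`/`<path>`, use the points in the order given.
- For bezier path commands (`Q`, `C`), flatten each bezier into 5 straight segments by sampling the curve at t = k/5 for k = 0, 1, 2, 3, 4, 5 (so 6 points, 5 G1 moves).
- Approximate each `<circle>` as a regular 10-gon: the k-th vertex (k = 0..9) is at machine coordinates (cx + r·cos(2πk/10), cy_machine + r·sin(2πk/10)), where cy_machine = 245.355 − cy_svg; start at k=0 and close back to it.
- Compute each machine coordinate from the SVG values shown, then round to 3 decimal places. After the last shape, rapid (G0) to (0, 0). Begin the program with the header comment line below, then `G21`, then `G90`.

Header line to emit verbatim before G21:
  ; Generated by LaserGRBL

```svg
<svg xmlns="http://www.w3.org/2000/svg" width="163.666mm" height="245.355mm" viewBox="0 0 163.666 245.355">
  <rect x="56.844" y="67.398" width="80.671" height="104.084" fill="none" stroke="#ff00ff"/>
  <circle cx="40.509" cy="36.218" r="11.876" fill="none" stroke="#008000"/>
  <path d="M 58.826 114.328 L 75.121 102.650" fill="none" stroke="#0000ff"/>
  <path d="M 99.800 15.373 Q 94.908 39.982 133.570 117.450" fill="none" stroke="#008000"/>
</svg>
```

; Generated by LaserGRBL
G21
G90
G0 X56.844 Y177.957
M3 S240
G1 X137.515 Y177.957 F2919
G1 X137.515 Y73.873
G1 X56.844 Y73.873
G1 X56.844 Y177.957
M5
G0 X52.385 Y209.137
M3 S818
G1 X50.117 Y216.118 F1446
G1 X44.179 Y220.432
G1 X36.839 Y220.432
G1 X30.901 Y216.118
G1 X28.633 Y209.137
G1 X30.901 Y202.156
G1 X36.839 Y197.842
G1 X44.179 Y197.842
G1 X50.117 Y202.156
G1 X52.385 Y209.137
M5
G0 X58.826 Y131.027
M3 S396
G1 X75.121 Y142.705 F2517
M5
G0 X99.800 Y229.982
M3 S818
G1 X99.585 Y218.024 F1446
G1 X102.855 Y201.837
G1 X109.609 Y181.422
G1 X119.847 Y156.778
G1 X133.570 Y127.905
M5
G0 X0.000 Y0.000

Since the viewBox matches the mm dimensions, user units are millimetres directly. The only transform is the Y-flip y_m = 245.355 − y_svg.

Shape 1 is a rectangle drawn with `<rect>`. Its stroke #ff00ff means engrave at S240, F2919. After flipping Y the toolpath is (56.844,177.957) → (137.515,177.957) → (137.515,73.873) → (56.844,73.873) → (56.844,177.957), returning to the start.

Shape 2 is a circle drawn with `<circle>`. Its stroke #008000 means cut at S818, F1446. After flipping Y the toolpath is (52.385,209.137) → (50.117,216.118) → (44.179,220.432) → (36.839,220.432) → (30.901,216.118) → (28.633,209.137) → (30.901,202.156) → (36.839,197.842) → (44.179,197.842) → (50.117,202.156) → (52.385,209.137), returning to the start.

Shape 3 is a line segment drawn with `<path>`. Its stroke #0000ff means score at S396, F2517. After flipping Y the toolpath is (58.826,131.027) → (75.121,142.705).

Shape 4 is a quadratic bezier drawn with `<path>`. Its stroke #008000 means cut at S818, F1446. After flipping Y the toolpath is (99.800,229.982) → (99.585,218.024) → (102.855,201.837) → (109.609,181.422) → (119.847,156.778) → (133.570,127.905).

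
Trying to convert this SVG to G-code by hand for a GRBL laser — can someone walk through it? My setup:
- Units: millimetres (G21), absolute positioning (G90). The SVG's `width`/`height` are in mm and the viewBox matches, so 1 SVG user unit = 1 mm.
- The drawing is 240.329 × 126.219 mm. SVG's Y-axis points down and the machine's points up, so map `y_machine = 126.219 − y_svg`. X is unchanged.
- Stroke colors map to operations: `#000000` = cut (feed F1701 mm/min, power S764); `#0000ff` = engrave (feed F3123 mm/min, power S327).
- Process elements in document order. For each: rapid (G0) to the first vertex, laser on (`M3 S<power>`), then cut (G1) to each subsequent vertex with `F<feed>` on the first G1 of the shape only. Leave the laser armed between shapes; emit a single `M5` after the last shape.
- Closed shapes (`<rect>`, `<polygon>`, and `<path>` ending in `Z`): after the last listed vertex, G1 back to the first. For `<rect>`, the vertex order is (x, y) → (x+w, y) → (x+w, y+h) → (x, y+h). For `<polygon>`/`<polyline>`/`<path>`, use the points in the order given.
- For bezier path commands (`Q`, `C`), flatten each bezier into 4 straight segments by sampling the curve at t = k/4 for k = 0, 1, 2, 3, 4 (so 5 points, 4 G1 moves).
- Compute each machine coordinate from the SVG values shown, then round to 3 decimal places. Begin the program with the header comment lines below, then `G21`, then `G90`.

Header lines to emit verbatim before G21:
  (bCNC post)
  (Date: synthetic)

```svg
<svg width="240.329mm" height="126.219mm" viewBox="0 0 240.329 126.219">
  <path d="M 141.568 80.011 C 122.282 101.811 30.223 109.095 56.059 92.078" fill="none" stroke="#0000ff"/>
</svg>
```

(bCNC post)
(Date: synthetic)
G21
G90
G0 X141.568 Y46.208
M3 S327
G1 X116.438 Y32.733 F3123
G1 X81.893 Y25.618
G1 X55.808 Y25.782
G1 X56.059 Y34.141
M5

viewBox `0 0 240.329 126.219` with mm width/height → 1 unit = 1 mm. Flip: y_m = 126.219 − y_svg.

**Shape 1** — `<path>` cubic bezier, stroke `#0000ff` → engrave (S327, F3123). Control points (SVG): P0=(141.568,80.011), P1=(122.282,101.811), P2=(30.223,109.095), P3=(56.059,92.078); sampled at t=k/4. Machine vertices: (141.568,46.208) → (116.438,32.733) → (81.893,25.618) → (55.808,25.782) → (56.059,34.141). Open path.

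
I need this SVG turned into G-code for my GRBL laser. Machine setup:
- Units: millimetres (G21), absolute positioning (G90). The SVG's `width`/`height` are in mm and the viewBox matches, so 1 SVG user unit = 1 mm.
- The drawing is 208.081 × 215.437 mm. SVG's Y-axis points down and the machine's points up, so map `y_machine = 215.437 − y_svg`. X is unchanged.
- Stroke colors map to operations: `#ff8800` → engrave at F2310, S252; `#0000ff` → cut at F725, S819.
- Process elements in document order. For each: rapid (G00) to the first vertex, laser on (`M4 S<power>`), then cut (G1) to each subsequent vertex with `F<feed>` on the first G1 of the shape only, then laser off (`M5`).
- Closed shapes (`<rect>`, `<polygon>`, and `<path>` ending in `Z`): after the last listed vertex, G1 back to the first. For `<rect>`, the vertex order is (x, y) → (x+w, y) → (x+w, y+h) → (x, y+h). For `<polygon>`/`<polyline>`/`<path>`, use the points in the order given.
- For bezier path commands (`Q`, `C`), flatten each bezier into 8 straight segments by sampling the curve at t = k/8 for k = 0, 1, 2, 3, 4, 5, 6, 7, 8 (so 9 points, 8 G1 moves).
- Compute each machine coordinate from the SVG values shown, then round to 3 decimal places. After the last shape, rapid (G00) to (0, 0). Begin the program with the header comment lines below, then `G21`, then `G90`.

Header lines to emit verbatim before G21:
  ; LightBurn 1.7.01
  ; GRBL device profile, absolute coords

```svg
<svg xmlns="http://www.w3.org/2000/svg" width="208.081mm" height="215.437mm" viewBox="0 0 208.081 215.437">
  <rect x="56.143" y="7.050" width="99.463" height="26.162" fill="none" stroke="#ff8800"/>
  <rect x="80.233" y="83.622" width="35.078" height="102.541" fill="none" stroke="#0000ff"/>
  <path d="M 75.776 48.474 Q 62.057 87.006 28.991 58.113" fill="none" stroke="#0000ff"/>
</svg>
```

; LightBurn 1.7.01
; GRBL device profile, absolute coords
G21
G90
G00 X56.143 Y208.387
M4 S252
G1 X155.606 Y208.387 F2310
G1 X155.606 Y182.225
G1 X56.143 Y182.225
G1 X56.143 Y208.387
M5
G00 X80.233 Y131.815
M4 S819
G1 X115.311 Y131.815 F725
G1 X115.311 Y29.274
G1 X80.233 Y29.274
G1 X80.233 Y131.815
M5
G00 X75.776 Y166.963
M4 S819
G1 X72.044 Y158.384 F725
G1 X67.707 Y151.911
G1 X62.766 Y147.546
G1 X57.220 Y145.287
G1 X51.070 Y145.136
G1 X44.315 Y147.092
G1 X36.955 Y151.154
G1 X28.991 Y157.324
M5
G00 X0.000 Y0.000

1 u = 1 mm; y_m = 215.437 − y.

[1] `<rect>` rectangle, #ff8800→engrave S252 F2310: (56.143,208.387) → (155.606,208.387) → (155.606,182.225) → (56.143,182.225) → (56.143,208.387) (closed)

[2] `<rect>` rectangle, #0000ff→cut S819 F725: (80.233,131.815) → (115.311,131.815) → (115.311,29.274) → (80.233,29.274) → (80.233,131.815) (closed)

[3] `<path>` quadratic bezier, #0000ff→cut S819 F725: (75.776,166.963) → (72.044,158.384) → (67.707,151.911) → (62.766,147.546) → (57.220,145.287) → (51.070,145.136) → (44.315,147.092) → (36.955,151.154) → (28.991,157.324)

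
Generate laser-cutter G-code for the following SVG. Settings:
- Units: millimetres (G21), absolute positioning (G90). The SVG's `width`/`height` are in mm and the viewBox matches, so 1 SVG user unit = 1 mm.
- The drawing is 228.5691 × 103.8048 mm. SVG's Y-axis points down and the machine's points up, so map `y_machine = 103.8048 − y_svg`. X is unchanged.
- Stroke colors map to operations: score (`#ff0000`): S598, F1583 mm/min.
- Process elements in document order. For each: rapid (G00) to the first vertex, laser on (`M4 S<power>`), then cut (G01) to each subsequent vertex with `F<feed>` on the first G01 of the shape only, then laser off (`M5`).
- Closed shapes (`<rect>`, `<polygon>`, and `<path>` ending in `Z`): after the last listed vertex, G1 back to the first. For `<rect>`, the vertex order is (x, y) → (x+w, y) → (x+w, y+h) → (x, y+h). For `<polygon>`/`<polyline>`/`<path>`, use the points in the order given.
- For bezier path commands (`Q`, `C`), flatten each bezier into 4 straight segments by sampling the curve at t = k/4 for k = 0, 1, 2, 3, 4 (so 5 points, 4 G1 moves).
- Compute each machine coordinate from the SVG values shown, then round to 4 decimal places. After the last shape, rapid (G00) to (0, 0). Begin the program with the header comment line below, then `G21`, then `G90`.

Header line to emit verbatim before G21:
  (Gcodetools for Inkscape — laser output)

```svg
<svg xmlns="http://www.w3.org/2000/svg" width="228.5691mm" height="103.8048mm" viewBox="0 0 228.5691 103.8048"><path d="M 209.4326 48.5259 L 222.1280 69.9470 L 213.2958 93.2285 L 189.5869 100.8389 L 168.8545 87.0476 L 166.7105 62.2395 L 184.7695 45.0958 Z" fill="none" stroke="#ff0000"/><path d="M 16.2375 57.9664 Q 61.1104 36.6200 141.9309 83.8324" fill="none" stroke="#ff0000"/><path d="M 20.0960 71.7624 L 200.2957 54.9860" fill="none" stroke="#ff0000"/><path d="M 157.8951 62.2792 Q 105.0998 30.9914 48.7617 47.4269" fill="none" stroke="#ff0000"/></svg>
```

(Gcodetools for Inkscape — laser output)
G21
G90
G00 X209.4326 Y55.2789
M4 S598
G01 X222.1280 Y33.8578 F1583
G01 X213.2958 Y10.5763
G01 X189.5869 Y2.9659
G01 X168.8545 Y16.7572
G01 X166.7105 Y41.5653
G01 X184.7695 Y58.7090
G01 X209.4326 Y55.2789
M5
G00 X16.2375 Y45.8384
M4 S598
G01 X40.9207 Y52.2267 F1583
G01 X70.0973 Y50.0451
G01 X103.7674 Y39.2937
G01 X141.9309 Y19.9724
M5
G00 X20.0960 Y32.0424
M4 S598
G01 X200.2957 Y48.8188 F1583
M5
G00 X157.8951 Y41.5256
M4 S598
G01 X131.2760 Y54.1868 F1583
G01 X104.2141 Y60.8826
G01 X76.7093 Y61.6129
G01 X48.7617 Y56.3779
M5
G00 X0.0000 Y0.0000

Since the viewBox matches the mm dimensions, user units are millimetres directly. The only transform is the Y-flip y_m = 103.8048 − y_svg.

Shape 1 is a regular polygon drawn with `<path>`. Its stroke #ff0000 means score at S598, F1583. After flipping Y the toolpath is (209.4326,55.2789) → (222.1280,33.8578) → (213.2958,10.5763) → (189.5869,2.9659) → (168.8545,16.7572) → (166.7105,41.5653) → (184.7695,58.7090) → (209.4326,55.2789), returning to the start.

Shape 2 is a quadratic bezier drawn with `<path>`. Its stroke #ff0000 means score at S598, F1583. After flipping Y the toolpath is (16.2375,45.8384) → (40.9207,52.2267) → (70.0973,50.0451) → (103.7674,39.2937) → (141.9309,19.9724).

Shape 3 is a line segment drawn with `<path>`. Its stroke #ff0000 means score at S598, F1583. After flipping Y the toolpath is (20.0960,32.0424) → (200.2957,48.8188).

Shape 4 is a quadratic bezier drawn with `<path>`. Its stroke #ff0000 means score at S598, F1583. After flipping Y the toolpath is (157.8951,41.5256) → (131.2760,54.1868) → (104.2141,60.8826) → (76.7093,61.6129) → (48.7617,56.3779).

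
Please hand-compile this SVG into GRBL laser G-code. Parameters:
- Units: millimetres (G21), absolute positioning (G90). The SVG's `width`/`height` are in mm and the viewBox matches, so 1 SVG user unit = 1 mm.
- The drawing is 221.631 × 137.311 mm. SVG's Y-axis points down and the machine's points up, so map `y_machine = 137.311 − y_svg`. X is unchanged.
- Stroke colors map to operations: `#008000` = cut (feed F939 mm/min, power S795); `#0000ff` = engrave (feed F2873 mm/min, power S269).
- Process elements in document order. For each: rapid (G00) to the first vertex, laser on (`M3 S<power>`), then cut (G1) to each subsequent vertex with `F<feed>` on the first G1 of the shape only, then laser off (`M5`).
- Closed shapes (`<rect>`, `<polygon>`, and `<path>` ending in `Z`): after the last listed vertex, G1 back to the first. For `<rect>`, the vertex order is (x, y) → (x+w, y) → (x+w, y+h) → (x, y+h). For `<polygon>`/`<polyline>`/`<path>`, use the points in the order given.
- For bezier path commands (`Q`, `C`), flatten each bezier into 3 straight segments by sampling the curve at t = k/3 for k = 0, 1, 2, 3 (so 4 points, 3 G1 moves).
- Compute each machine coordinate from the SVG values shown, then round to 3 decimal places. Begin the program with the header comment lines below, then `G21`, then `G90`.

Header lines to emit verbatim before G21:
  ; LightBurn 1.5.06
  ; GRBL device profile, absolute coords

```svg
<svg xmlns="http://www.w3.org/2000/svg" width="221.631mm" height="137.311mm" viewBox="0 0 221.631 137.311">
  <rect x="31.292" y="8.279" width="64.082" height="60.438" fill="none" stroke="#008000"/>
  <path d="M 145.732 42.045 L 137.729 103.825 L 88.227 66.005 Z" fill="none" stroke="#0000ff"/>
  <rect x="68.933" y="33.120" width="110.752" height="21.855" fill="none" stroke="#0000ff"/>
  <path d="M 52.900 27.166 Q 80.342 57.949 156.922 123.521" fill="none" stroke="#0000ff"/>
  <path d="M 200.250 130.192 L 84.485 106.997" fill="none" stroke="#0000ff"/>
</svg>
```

viewBox `0 0 221.631 137.311` with mm width/height → 1 unit = 1 mm. Flip: y_m = 137.311 − y_svg.

**Shape 1** — `<rect>` rectangle, stroke `#008000` → cut (S795, F939). Machine vertices: (31.292,129.032) → (95.374,129.032) → (95.374,68.594) → (31.292,68.594) → (31.292,129.032). Closed: final G1 returns to the first vertex.

**Shape 2** — `<path>` regular polygon, stroke `#0000ff` → engrave (S269, F2873). Machine vertices: (145.732,95.266) → (137.729,33.486) → (88.227,71.306) → (145.732,95.266). Closed: final G1 returns to the first vertex.

**Shape 3** — `<rect>` rectangle, stroke `#0000ff` → engrave (S269, F2873). Machine vertices: (68.933,104.191) → (179.685,104.191) → (179.685,82.336) → (68.933,82.336) → (68.933,104.191). Closed: final G1 returns to the first vertex.

**Shape 4** — `<path>` quadratic bezier, stroke `#0000ff` → engrave (S269, F2873). Control points (SVG): P0=(52.900,27.166), P1=(80.342,57.949), P2=(156.922,123.521); sampled at t=k/3. Machine vertices: (52.900,110.145) → (76.654,85.758) → (111.328,53.639) → (156.922,13.790). Open path.

**Shape 5** — `<path>` line segment, stroke `#0000ff` → engrave (S269, F2873). Machine vertices: (200.250,7.119) → (84.485,30.314). Open path.

; LightBurn 1.5.06
; GRBL device profile, absolute coords
G21
G90
G00 X31.292 Y129.032
M3 S795
G1 X95.374 Y129.032 F939
G1 X95.374 Y68.594
G1 X31.292 Y68.594
G1 X31.292 Y129.032
M5
G00 X145.732 Y95.266
M3 S269
G1 X137.729 Y33.486 F2873
G1 X88.227 Y71.306
G1 X145.732 Y95.266
M5
G00 X68.933 Y104.191
M3 S269
G1 X179.685 Y104.191 F2873
G1 X179.685 Y82.336
G1 X68.933 Y82.336
G1 X68.933 Y104.191
M5
G00 X52.900 Y110.145
M3 S269
G1 X76.654 Y85.758 F2873
G1 X111.328 Y53.639
G1 X156.922 Y13.790
M5
G00 X200.250 Y7.119
M3 S269
G1 X84.485 Y30.314 F2873
M5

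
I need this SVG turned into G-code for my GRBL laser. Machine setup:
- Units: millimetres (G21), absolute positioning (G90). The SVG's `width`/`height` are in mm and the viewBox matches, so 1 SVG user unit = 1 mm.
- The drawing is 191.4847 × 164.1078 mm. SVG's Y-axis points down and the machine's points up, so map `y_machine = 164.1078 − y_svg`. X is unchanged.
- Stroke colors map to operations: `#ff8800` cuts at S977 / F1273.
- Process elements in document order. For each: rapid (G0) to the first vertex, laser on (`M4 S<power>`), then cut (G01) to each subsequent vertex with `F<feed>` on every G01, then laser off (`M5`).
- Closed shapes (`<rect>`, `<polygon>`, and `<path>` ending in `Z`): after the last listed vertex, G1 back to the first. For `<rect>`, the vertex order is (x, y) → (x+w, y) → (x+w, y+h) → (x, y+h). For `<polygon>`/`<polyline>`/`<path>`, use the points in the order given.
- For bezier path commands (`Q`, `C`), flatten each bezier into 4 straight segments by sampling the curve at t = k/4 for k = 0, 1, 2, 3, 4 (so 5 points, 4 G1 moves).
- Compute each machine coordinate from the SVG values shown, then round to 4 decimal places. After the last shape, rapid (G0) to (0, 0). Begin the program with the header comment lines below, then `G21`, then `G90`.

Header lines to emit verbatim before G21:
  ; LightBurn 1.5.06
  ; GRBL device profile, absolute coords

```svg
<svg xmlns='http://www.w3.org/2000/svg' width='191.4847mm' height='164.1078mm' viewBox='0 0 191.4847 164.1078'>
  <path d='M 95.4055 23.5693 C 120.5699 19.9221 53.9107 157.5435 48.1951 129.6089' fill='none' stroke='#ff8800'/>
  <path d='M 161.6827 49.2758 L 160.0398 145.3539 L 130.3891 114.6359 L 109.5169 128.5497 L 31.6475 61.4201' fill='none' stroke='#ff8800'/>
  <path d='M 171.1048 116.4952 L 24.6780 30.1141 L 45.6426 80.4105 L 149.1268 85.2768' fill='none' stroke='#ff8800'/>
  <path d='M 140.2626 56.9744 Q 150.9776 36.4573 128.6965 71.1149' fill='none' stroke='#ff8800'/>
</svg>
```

; LightBurn 1.5.06
; GRBL device profile, absolute coords
G21
G90
G0 X95.4055 Y140.5385
M4 S977
G01 X99.4489 Y121.5802 F1273
G01 X83.3803 Y78.4109 F1273
G01 X61.5217 Y39.7956 F1273
G01 X48.1951 Y34.4989 F1273
M5
G0 X161.6827 Y114.8320
M4 S977
G01 X160.0398 Y18.7539 F1273
G01 X130.3891 Y49.4719 F1273
G01 X109.5169 Y35.5581 F1273
G01 X31.6475 Y102.6877 F1273
M5
G0 X171.1048 Y47.6126
M4 S977
G01 X24.6780 Y133.9937 F1273
G01 X45.6426 Y83.6973 F1273
G01 X149.1268 Y78.8310 F1273
M5
G0 X140.2626 Y107.1334
M4 S977
G01 X143.5578 Y113.9435 F1273
G01 X142.7286 Y113.8568 F1273
G01 X137.7748 Y106.8733 F1273
G01 X128.6965 Y92.9929 F1273
M5
G0 X0.0000 Y0.0000

viewBox `0 0 191.4847 164.1078` with mm width/height → 1 unit = 1 mm. Flip: y_m = 164.1078 − y_svg.

**Shape 1** — `<path>` cubic bezier, stroke `#ff8800` → cut (S977, F1273). Control points (SVG): P0=(95.4055,23.5693), P1=(120.5699,19.9221), P2=(53.9107,157.5435), P3=(48.1951,129.6089); sampled at t=k/4. Machine vertices: (95.4055,140.5385) → (99.4489,121.5802) → (83.3803,78.4109) → (61.5217,39.7956) → (48.1951,34.4989). Open path.

**Shape 2** — `<path>` open polyline, stroke `#ff8800` → cut (S977, F1273). Machine vertices: (161.6827,114.8320) → (160.0398,18.7539) → (130.3891,49.4719) → (109.5169,35.5581) → (31.6475,102.6877). Open path.

**Shape 3** — `<path>` open polyline, stroke `#ff8800` → cut (S977, F1273). Machine vertices: (171.1048,47.6126) → (24.6780,133.9937) → (45.6426,83.6973) → (149.1268,78.8310). Open path.

**Shape 4** — `<path>` quadratic bezier, stroke `#ff8800` → cut (S977, F1273). Control points (SVG): P0=(140.2626,56.9744), P1=(150.9776,36.4573), P2=(128.6965,71.1149); sampled at t=k/4. Machine vertices: (140.2626,107.1334) → (143.5578,113.9435) → (142.7286,113.8568) → (137.7748,106.8733) → (128.6965,92.9929). Open path.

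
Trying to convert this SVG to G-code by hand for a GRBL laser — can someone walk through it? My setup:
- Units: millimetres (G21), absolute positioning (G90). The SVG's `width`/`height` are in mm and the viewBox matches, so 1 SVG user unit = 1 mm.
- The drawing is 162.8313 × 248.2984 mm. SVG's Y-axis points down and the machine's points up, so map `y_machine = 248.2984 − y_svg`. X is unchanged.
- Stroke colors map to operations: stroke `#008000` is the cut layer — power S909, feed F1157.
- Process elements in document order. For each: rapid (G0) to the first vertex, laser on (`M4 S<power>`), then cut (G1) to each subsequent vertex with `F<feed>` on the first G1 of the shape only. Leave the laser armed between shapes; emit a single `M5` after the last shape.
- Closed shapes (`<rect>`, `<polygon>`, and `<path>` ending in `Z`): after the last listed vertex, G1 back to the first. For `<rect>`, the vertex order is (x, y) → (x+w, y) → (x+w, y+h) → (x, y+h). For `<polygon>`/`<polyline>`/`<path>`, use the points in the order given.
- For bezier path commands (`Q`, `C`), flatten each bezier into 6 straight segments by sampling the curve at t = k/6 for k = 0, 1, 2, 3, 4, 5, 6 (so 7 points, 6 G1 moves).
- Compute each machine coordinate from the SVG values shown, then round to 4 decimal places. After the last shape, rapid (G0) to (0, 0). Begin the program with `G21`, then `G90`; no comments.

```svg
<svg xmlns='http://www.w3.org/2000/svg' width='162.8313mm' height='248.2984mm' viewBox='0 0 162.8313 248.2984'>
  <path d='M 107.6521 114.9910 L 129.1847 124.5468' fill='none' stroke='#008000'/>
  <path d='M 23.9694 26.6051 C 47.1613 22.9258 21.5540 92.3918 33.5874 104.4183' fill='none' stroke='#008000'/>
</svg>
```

G21
G90
G0 X107.6521 Y133.3074
M4 S909
G1 X129.1847 Y123.7516 F1157
G0 X23.9694 Y221.6933
M4 S909
G1 X31.8989 Y218.0421 F1157
G1 X34.0964 Y205.8273
G1 X32.9628 Y188.6764
G1 X30.8994 Y170.2166
G1 X30.3072 Y154.0754
G1 X33.5874 Y143.8801
M5
G0 X0.0000 Y0.0000

1 u = 1 mm; y_m = 248.2984 − y.

[1] `<path>` line segment, #008000→cut S909 F1157: (107.6521,133.3074) → (129.1847,123.7516)

[2] `<path>` cubic bezier, #008000→cut S909 F1157: (23.9694,221.6933) → (31.8989,218.0421) → (34.0964,205.8273) → (32.9628,188.6764) → (30.8994,170.2166) → (30.3072,154.0754) → (33.5874,143.8801)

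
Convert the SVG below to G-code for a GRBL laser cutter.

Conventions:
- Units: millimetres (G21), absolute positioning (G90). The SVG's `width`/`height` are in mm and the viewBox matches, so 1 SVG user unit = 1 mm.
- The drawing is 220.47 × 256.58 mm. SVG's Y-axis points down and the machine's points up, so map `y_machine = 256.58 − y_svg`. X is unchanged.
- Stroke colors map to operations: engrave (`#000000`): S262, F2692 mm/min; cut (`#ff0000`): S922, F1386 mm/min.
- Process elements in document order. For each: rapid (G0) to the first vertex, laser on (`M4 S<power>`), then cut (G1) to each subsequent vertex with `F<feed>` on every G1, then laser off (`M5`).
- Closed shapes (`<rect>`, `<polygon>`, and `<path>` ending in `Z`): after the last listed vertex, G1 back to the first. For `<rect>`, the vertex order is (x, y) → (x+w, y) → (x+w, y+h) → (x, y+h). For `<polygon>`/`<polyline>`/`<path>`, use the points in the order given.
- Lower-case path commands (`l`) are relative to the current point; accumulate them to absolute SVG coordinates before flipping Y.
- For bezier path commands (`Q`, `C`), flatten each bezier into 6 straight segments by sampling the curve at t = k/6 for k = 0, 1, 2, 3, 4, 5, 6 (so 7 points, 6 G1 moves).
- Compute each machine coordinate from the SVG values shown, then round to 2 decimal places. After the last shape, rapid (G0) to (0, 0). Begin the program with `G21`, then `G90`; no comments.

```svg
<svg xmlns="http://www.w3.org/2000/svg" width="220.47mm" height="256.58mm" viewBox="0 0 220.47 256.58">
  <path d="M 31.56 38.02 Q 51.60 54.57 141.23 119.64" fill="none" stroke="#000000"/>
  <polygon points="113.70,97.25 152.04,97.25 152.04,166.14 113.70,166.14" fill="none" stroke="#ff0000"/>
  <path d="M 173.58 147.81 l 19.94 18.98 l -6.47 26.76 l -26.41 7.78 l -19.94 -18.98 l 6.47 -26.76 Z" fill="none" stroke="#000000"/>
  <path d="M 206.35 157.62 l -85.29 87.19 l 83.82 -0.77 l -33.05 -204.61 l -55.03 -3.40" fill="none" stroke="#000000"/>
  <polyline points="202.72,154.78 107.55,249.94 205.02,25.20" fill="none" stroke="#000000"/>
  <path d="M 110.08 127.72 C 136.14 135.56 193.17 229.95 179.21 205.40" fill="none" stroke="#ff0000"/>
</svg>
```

G21
G90
G0 X31.56 Y218.56
M4 S262
G1 X40.17 Y211.70 F2692
G1 X52.65 Y202.14 F2692
G1 X69.00 Y189.88 F2692
G1 X89.21 Y174.93 F2692
G1 X113.29 Y157.28 F2692
G1 X141.23 Y136.94 F2692
M5
G0 X113.70 Y159.33
M4 S922
G1 X152.04 Y159.33 F1386
G1 X152.04 Y90.44 F1386
G1 X113.70 Y90.44 F1386
G1 X113.70 Y159.33 F1386
M5
G0 X173.58 Y108.77
M4 S262
G1 X193.52 Y89.79 F2692
G1 X187.05 Y63.03 F2692
G1 X160.64 Y55.25 F2692
G1 X140.70 Y74.23 F2692
G1 X147.17 Y100.99 F2692
G1 X173.58 Y108.77 F2692
M5
G0 X206.35 Y98.96
M4 S262
G1 X121.06 Y11.77 F2692
G1 X204.88 Y12.54 F2692
G1 X171.83 Y217.15 F2692
G1 X116.80 Y220.55 F2692
M5
G0 X202.72 Y101.80
M4 S262
G1 X107.55 Y6.64 F2692
G1 X205.02 Y231.38 F2692
M5
G0 X110.08 Y128.86
M4 S922
G1 X125.22 Y118.68 F1386
G1 X142.69 Y99.78 F1386
G1 X159.65 Y77.87 F1386
G1 X173.28 Y58.67 F1386
G1 X180.75 Y47.87 F1386
G1 X179.21 Y51.18 F1386
M5
G0 X0.00 Y0.00

Since the viewBox matches the mm dimensions, user units are millimetres directly. The only transform is the Y-flip y_m = 256.58 − y_svg.

Shape 1 is a quadratic bezier drawn with `<path>`. Its stroke #000000 means engrave at S262, F2692. After flipping Y the toolpath is (31.56,218.56) → (40.17,211.70) → (52.65,202.14) → (69.00,189.88) → (89.21,174.93) → (113.29,157.28) → (141.23,136.94).

Shape 2 is a rectangle drawn with `<polygon>`. Its stroke #ff0000 means cut at S922, F1386. After flipping Y the toolpath is (113.70,159.33) → (152.04,159.33) → (152.04,90.44) → (113.70,90.44) → (113.70,159.33), returning to the start.

Shape 3 is a regular polygon drawn with `<path>`. Its stroke #000000 means engrave at S262, F2692. After flipping Y the toolpath is (173.58,108.77) → (193.52,89.79) → (187.05,63.03) → (160.64,55.25) → (140.70,74.23) → (147.17,100.99) → (173.58,108.77), returning to the start.

Shape 4 is a open polyline drawn with `<path>`. Its stroke #000000 means engrave at S262, F2692. After flipping Y the toolpath is (206.35,98.96) → (121.06,11.77) → (204.88,12.54) → (171.83,217.15) → (116.80,220.55).

Shape 5 is a open polyline drawn with `<polyline>`. Its stroke #000000 means engrave at S262, F2692. After flipping Y the toolpath is (202.72,101.80) → (107.55,6.64) → (205.02,231.38).

Shape 6 is a cubic bezier drawn with `<path>`. Its stroke #ff0000 means cut at S922, F1386. After flipping Y the toolpath is (110.08,128.86) → (125.22,118.68) → (142.69,99.78) → (159.65,77.87) → (173.28,58.67) → (180.75,47.87) → (179.21,51.18).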